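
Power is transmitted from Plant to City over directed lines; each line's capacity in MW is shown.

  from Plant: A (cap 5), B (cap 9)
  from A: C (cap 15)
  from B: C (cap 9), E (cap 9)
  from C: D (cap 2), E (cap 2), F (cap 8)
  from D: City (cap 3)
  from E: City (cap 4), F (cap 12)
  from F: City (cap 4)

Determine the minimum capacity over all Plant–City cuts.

10

Augment Plant→B→E→City: bottleneck 4, flow now 4.
Augment Plant→A→C→D→City: bottleneck 2, flow now 6.
Augment Plant→A→C→F→City: bottleneck 3, flow now 9.
Augment Plant→B→C→F→City: bottleneck 1, flow now 10.
No augmenting path remains; maximum flow = 10.
By max-flow min-cut, the minimum cut capacity equals the max flow.
In the residual graph, reachable from Plant: {Plant, A, B, C, E, F}.
Min-cut edges: C→D (2), E→City (4), F→City (4); capacity 2 + 4 + 4 = 10.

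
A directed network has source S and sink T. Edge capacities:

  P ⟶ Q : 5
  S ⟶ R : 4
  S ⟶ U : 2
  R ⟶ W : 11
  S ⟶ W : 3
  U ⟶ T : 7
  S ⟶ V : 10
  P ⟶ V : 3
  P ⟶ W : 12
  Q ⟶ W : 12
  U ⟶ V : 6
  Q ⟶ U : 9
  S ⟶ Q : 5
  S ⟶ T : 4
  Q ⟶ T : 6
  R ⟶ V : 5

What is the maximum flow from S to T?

11

Augment S→T: bottleneck 4, flow now 4.
Augment S→Q→T: bottleneck 5, flow now 9.
Augment S→U→T: bottleneck 2, flow now 11.
No augmenting path remains; maximum flow = 11.
In the residual graph, reachable from S: {S, R, V, W}.
Min-cut edges: S→Q (5), S→U (2), S→T (4); capacity 5 + 2 + 4 = 11.
This cut is saturated, so no flow can exceed 11.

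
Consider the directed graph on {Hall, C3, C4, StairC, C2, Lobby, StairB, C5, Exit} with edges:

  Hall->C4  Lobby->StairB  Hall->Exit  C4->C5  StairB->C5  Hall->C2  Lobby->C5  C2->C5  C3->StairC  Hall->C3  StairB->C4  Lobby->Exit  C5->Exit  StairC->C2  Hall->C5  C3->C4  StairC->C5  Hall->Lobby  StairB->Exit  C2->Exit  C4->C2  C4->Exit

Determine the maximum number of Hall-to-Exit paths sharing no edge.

Assign every edge capacity 1; by Menger, the answer equals the max flow.
Path Hall→Exit (+1); total 1.
Path Hall→C4→Exit (+1); total 2.
Path Hall→C2→Exit (+1); total 3.
Path Hall→Lobby→Exit (+1); total 4.
Path Hall→C5→Exit (+1); total 5.
No residual Hall→Exit path; max flow = 5.
Certifying cut of size 5: {C2→Exit, C4→Exit, C5→Exit, Hall→Exit, Hall→Lobby}.

5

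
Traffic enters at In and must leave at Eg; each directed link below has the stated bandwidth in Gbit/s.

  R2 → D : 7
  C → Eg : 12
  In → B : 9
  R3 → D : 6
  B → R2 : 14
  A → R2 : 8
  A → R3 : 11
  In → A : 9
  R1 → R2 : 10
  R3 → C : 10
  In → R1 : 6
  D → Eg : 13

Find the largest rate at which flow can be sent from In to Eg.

Augment In→A→R2→D→Eg: bottleneck 7, flow now 7.
Augment In→A→R3→D→Eg: bottleneck 2, flow now 9.
Augment In→R1→R2→A→R3→D→Eg: bottleneck 4, flow now 13. (uses reverse residual edge)
Augment In→R1→R2→A→R3→C→Eg: bottleneck 2, flow now 15. (uses reverse residual edge)
Augment In→B→R2→A→R3→C→Eg: bottleneck 1, flow now 16. (uses reverse residual edge)
No augmenting path remains; maximum flow = 16.
In the residual graph, reachable from In: {In, R1, B, R2}.
Min-cut edges: In→A (9), R2→D (7); capacity 9 + 7 = 16.
This cut is saturated, so no flow can exceed 16.

16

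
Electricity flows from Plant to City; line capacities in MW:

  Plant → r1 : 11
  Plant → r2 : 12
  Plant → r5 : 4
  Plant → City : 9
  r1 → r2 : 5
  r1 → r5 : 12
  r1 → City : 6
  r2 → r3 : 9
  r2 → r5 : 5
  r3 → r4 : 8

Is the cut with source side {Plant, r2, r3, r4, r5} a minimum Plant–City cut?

No — its capacity is 20, but the minimum cut has capacity 15.

Given cut capacity: 11 + 9 = 20.
Augment Plant→City: bottleneck 9, flow now 9.
Augment Plant→r1→City: bottleneck 6, flow now 15.
No augmenting path remains; maximum flow = 15.
In the residual graph, reachable from Plant: {Plant, r1, r2, r3, r4, r5}.
Min-cut edges: Plant→City (9), r1→City (6); capacity 9 + 6 = 15.
Cut capacity 20 exceeds the max flow 15, so it is not minimum.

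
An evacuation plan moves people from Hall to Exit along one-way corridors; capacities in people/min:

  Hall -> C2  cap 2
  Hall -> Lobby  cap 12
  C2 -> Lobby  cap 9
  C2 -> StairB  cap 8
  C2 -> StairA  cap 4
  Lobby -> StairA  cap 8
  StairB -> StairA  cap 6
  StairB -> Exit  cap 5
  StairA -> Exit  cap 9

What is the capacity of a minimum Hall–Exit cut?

Augment Hall→C2→StairB→Exit: bottleneck 2, flow now 2.
Augment Hall→Lobby→StairA→Exit: bottleneck 8, flow now 10.
No augmenting path remains; maximum flow = 10.
By max-flow min-cut, the minimum cut capacity equals the max flow.
In the residual graph, reachable from Hall: {Hall, Lobby}.
Min-cut edges: Hall→C2 (2), Lobby→StairA (8); capacity 2 + 8 = 10.

10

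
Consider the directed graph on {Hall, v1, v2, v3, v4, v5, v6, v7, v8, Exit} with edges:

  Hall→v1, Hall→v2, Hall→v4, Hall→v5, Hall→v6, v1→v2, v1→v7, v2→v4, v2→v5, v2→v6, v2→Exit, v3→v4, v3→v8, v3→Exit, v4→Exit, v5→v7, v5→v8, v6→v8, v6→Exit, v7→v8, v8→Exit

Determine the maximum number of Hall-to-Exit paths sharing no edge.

Assign every edge capacity 1; by Menger, the answer equals the max flow.
Path Hall→v2→Exit (+1); total 1.
Path Hall→v4→Exit (+1); total 2.
Path Hall→v6→Exit (+1); total 3.
Path Hall→v5→v8→Exit (+1); total 4.
No residual Hall→Exit path; max flow = 4.
Certifying cut of size 4: {v2→Exit, v4→Exit, v6→Exit, v8→Exit}.

4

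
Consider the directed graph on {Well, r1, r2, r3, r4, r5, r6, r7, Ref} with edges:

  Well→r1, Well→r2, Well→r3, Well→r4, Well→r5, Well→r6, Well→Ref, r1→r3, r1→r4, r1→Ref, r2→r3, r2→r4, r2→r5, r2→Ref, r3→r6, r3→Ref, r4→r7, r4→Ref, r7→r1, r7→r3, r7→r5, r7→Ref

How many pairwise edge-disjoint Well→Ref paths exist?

5

Assign every edge capacity 1; by Menger, the answer equals the max flow.
Path Well→Ref (+1); total 1.
Path Well→r1→Ref (+1); total 2.
Path Well→r2→Ref (+1); total 3.
Path Well→r3→Ref (+1); total 4.
Path Well→r4→Ref (+1); total 5.
No residual Well→Ref path; max flow = 5.
Certifying cut of size 5: {Well→Ref, Well→r1, Well→r2, Well→r3, Well→r4}.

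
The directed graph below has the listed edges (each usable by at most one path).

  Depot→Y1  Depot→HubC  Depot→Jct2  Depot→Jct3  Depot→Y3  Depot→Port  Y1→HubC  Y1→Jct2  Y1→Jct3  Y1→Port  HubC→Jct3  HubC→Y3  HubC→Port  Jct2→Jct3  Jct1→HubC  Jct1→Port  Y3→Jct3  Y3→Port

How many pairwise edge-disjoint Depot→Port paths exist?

Assign every edge capacity 1; by Menger, the answer equals the max flow.
Path Depot→Port (+1); total 1.
Path Depot→Y1→Port (+1); total 2.
Path Depot→HubC→Port (+1); total 3.
Path Depot→Y3→Port (+1); total 4.
No residual Depot→Port path; max flow = 4.
Certifying cut of size 4: {Depot→HubC, Depot→Port, Depot→Y1, Depot→Y3}.

4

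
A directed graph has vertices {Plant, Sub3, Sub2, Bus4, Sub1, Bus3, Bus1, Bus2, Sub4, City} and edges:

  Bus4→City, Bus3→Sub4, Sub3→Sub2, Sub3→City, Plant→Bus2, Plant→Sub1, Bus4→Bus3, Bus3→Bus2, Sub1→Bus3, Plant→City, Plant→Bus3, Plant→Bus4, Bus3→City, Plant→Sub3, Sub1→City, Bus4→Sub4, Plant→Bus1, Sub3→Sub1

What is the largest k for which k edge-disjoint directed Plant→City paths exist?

5

Assign every edge capacity 1; by Menger, the answer equals the max flow.
Path Plant→City (+1); total 1.
Path Plant→Sub3→City (+1); total 2.
Path Plant→Bus4→City (+1); total 3.
Path Plant→Sub1→City (+1); total 4.
Path Plant→Bus3→City (+1); total 5.
No residual Plant→City path; max flow = 5.
Certifying cut of size 5: {Plant→Bus3, Plant→Bus4, Plant→City, Plant→Sub1, Plant→Sub3}.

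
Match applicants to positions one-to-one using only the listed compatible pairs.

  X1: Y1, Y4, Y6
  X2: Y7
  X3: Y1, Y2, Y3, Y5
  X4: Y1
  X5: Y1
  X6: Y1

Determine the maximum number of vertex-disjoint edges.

Unit-capacity flow: source→left, listed edges, right→sink; max matching = max flow.
Augmenting path X1→Y1 (+1); matched 1.
Augmenting path X2→Y7 (+1); matched 2.
Augmenting path X3→Y2 (+1); matched 3.
Augmenting path X4→Y1→X1→Y4 (+1); matched 4.
No augmenting path remains; maximum matching = 4.
König certificate: {X1, X2, X3, Y1} is a vertex cover of size 4 (every listed pair touches it), so no matching can be larger.

4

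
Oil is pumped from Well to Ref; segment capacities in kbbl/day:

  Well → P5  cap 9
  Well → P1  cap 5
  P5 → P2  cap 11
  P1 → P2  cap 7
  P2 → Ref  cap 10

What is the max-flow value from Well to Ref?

10

Augment Well→P5→P2→Ref: bottleneck 9, flow now 9.
Augment Well→P1→P2→Ref: bottleneck 1, flow now 10.
No augmenting path remains; maximum flow = 10.
In the residual graph, reachable from Well: {Well, P5, P1, P2}.
Min-cut edges: P2→Ref (10); capacity 10 = 10.
This cut is saturated, so no flow can exceed 10.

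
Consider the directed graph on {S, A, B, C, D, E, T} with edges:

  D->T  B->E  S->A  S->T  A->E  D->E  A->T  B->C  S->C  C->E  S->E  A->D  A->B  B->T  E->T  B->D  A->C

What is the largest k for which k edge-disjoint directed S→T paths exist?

Assign every edge capacity 1; by Menger, the answer equals the max flow.
Path S→T (+1); total 1.
Path S→A→T (+1); total 2.
Path S→E→T (+1); total 3.
No residual S→T path; max flow = 3.
Certifying cut of size 3: {E→T, S→A, S→T}.

3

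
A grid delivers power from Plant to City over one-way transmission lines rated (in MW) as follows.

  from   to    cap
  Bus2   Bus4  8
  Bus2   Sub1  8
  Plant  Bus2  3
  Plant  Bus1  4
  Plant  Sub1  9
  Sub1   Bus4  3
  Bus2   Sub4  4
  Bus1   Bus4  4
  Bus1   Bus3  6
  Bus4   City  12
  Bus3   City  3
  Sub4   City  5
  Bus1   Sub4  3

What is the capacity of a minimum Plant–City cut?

Augment Plant→Sub1→Bus4→City: bottleneck 3, flow now 3.
Augment Plant→Bus2→Sub4→City: bottleneck 3, flow now 6.
Augment Plant→Bus1→Sub4→City: bottleneck 2, flow now 8.
Augment Plant→Bus1→Bus3→City: bottleneck 2, flow now 10.
No augmenting path remains; maximum flow = 10.
By max-flow min-cut, the minimum cut capacity equals the max flow.
In the residual graph, reachable from Plant: {Plant, Sub1}.
Min-cut edges: Plant→Bus2 (3), Plant→Bus1 (4), Sub1→Bus4 (3); capacity 3 + 4 + 3 = 10.

10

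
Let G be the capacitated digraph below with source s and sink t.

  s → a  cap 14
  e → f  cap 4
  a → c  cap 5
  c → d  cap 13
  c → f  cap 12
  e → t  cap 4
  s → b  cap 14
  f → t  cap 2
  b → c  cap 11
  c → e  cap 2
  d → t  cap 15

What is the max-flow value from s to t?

Augment s→a→c→d→t: bottleneck 5, flow now 5.
Augment s→b→c→d→t: bottleneck 8, flow now 13.
Augment s→b→c→e→t: bottleneck 2, flow now 15.
Augment s→b→c→f→t: bottleneck 1, flow now 16.
No augmenting path remains; maximum flow = 16.
In the residual graph, reachable from s: {s, a, b}.
Min-cut edges: a→c (5), b→c (11); capacity 5 + 11 = 16.
This cut is saturated, so no flow can exceed 16.

16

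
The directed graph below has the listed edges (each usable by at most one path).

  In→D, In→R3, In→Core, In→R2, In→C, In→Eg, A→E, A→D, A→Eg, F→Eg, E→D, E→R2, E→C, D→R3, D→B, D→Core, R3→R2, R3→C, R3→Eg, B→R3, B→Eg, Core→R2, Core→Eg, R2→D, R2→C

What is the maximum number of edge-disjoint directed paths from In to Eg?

4

Assign every edge capacity 1; by Menger, the answer equals the max flow.
Path In→Eg (+1); total 1.
Path In→R3→Eg (+1); total 2.
Path In→Core→Eg (+1); total 3.
Path In→D→B→Eg (+1); total 4.
No residual In→Eg path; max flow = 4.
Certifying cut of size 4: {Core→Eg, D→B, In→Eg, R3→Eg}.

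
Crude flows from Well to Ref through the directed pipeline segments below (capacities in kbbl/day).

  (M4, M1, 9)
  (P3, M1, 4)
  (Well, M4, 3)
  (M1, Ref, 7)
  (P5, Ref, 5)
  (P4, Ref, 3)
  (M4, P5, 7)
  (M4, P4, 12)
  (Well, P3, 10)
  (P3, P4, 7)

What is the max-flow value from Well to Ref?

Augment Well→M4→P4→Ref: bottleneck 3, flow now 3.
Augment Well→P3→M1→Ref: bottleneck 4, flow now 7.
Augment Well→P3→P4→M4→M1→Ref: bottleneck 3, flow now 10. (uses reverse residual edge)
No augmenting path remains; maximum flow = 10.
In the residual graph, reachable from Well: {Well, P3, P4}.
Min-cut edges: Well→M4 (3), P3→M1 (4), P4→Ref (3); capacity 3 + 4 + 3 = 10.
This cut is saturated, so no flow can exceed 10.

10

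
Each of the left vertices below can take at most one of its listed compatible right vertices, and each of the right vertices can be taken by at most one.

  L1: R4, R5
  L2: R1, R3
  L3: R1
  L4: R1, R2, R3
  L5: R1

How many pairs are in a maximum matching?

4

Unit-capacity flow: source→left, listed edges, right→sink; max matching = max flow.
Augmenting path L1→R4 (+1); matched 1.
Augmenting path L2→R1 (+1); matched 2.
Augmenting path L4→R2 (+1); matched 3.
Augmenting path L3→R1→L2→R3 (+1); matched 4.
No augmenting path remains; maximum matching = 4.
König certificate: {L1, L2, L4, R1} is a vertex cover of size 4 (every listed pair touches it), so no matching can be larger.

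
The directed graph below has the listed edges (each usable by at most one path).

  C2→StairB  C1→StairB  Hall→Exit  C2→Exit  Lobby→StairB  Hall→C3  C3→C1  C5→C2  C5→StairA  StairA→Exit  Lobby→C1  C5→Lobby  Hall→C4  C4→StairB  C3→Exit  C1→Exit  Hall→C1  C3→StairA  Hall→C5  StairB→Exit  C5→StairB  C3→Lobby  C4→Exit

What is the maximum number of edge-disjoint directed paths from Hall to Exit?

5

Assign every edge capacity 1; by Menger, the answer equals the max flow.
Path Hall→Exit (+1); total 1.
Path Hall→C3→Exit (+1); total 2.
Path Hall→C4→Exit (+1); total 3.
Path Hall→C1→Exit (+1); total 4.
Path Hall→C5→C2→Exit (+1); total 5.
No residual Hall→Exit path; max flow = 5.
Certifying cut of size 5: {Hall→C1, Hall→C3, Hall→C4, Hall→C5, Hall→Exit}.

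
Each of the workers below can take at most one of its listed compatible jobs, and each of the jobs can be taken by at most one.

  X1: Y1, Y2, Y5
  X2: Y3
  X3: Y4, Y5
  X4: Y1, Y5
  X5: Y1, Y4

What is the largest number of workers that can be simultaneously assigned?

Unit-capacity flow: source→left, listed edges, right→sink; max matching = max flow.
Augmenting path X1→Y1 (+1); matched 1.
Augmenting path X2→Y3 (+1); matched 2.
Augmenting path X3→Y4 (+1); matched 3.
Augmenting path X4→Y5 (+1); matched 4.
Augmenting path X5→Y1→X1→Y2 (+1); matched 5.
No augmenting path remains; maximum matching = 5.
König certificate: {X1, X2, X3, X4, X5} is a vertex cover of size 5 (every listed pair touches it), so no matching can be larger.

5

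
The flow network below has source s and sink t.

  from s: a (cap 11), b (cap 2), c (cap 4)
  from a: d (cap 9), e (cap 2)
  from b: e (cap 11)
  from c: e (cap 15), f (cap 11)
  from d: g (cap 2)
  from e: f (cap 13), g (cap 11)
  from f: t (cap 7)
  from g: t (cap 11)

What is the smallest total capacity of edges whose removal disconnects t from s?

10

Augment s→c→f→t: bottleneck 4, flow now 4.
Augment s→a→d→g→t: bottleneck 2, flow now 6.
Augment s→a→e→f→t: bottleneck 2, flow now 8.
Augment s→b→e→f→t: bottleneck 1, flow now 9.
Augment s→b→e→g→t: bottleneck 1, flow now 10.
No augmenting path remains; maximum flow = 10.
By max-flow min-cut, the minimum cut capacity equals the max flow.
In the residual graph, reachable from s: {s, a, d}.
Min-cut edges: s→b (2), s→c (4), a→e (2), d→g (2); capacity 2 + 4 + 2 + 2 = 10.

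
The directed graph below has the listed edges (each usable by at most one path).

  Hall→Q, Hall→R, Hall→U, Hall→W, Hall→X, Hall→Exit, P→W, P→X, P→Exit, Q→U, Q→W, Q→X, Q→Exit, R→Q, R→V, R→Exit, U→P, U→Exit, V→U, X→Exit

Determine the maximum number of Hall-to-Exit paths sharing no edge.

5

Assign every edge capacity 1; by Menger, the answer equals the max flow.
Path Hall→Exit (+1); total 1.
Path Hall→Q→Exit (+1); total 2.
Path Hall→R→Exit (+1); total 3.
Path Hall→U→Exit (+1); total 4.
Path Hall→X→Exit (+1); total 5.
No residual Hall→Exit path; max flow = 5.
Certifying cut of size 5: {Hall→Exit, Hall→Q, Hall→R, Hall→U, Hall→X}.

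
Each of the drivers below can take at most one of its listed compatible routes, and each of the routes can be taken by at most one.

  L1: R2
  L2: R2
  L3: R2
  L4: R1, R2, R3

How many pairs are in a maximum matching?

2

Unit-capacity flow: source→left, listed edges, right→sink; max matching = max flow.
Augmenting path L1→R2 (+1); matched 1.
Augmenting path L4→R1 (+1); matched 2.
No augmenting path remains; maximum matching = 2.
König certificate: {L4, R2} is a vertex cover of size 2 (every listed pair touches it), so no matching can be larger.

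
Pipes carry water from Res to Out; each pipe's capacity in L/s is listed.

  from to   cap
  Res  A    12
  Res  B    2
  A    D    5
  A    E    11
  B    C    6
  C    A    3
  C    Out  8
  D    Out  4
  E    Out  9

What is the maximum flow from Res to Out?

Augment Res→A→D→Out: bottleneck 4, flow now 4.
Augment Res→A→E→Out: bottleneck 8, flow now 12.
Augment Res→B→C→Out: bottleneck 2, flow now 14.
No augmenting path remains; maximum flow = 14.
In the residual graph, reachable from Res: {Res}.
Min-cut edges: Res→A (12), Res→B (2); capacity 12 + 2 = 14.
This cut is saturated, so no flow can exceed 14.

14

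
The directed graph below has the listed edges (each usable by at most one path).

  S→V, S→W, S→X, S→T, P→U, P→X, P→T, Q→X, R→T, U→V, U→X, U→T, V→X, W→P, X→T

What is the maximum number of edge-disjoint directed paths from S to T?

Assign every edge capacity 1; by Menger, the answer equals the max flow.
Path S→T (+1); total 1.
Path S→X→T (+1); total 2.
Path S→W→P→T (+1); total 3.
No residual S→T path; max flow = 3.
Certifying cut of size 3: {S→T, S→W, X→T}.

3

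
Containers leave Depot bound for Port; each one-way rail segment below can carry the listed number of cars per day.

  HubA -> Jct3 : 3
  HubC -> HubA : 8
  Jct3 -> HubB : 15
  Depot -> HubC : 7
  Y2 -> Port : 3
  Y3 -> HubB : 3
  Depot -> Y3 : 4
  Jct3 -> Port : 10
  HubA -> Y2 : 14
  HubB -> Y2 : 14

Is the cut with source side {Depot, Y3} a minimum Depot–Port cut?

No — its capacity is 10, but the minimum cut has capacity 6.

Given cut capacity: 7 + 3 = 10.
Augment Depot→HubC→HubA→Jct3→Port: bottleneck 3, flow now 3.
Augment Depot→HubC→HubA→Y2→Port: bottleneck 3, flow now 6.
No augmenting path remains; maximum flow = 6.
In the residual graph, reachable from Depot: {Depot, HubC, Y3, HubA, HubB, Y2}.
Min-cut edges: HubA→Jct3 (3), Y2→Port (3); capacity 3 + 3 = 6.
Cut capacity 10 exceeds the max flow 6, so it is not minimum.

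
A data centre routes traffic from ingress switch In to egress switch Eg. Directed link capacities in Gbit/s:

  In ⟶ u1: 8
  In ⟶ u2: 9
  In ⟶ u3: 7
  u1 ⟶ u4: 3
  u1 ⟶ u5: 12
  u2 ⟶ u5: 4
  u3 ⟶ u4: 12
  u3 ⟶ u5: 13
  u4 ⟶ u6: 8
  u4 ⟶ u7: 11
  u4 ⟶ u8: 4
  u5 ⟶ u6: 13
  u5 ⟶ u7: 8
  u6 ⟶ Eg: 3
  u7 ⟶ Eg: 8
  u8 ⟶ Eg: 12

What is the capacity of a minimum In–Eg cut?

Augment In→u1→u4→u6→Eg: bottleneck 3, flow now 3.
Augment In→u1→u5→u7→Eg: bottleneck 5, flow now 8.
Augment In→u2→u5→u7→Eg: bottleneck 3, flow now 11.
Augment In→u3→u4→u8→Eg: bottleneck 4, flow now 15.
No augmenting path remains; maximum flow = 15.
By max-flow min-cut, the minimum cut capacity equals the max flow.
In the residual graph, reachable from In: {In, u1, u2, u3, u4, u5, u6, u7}.
Min-cut edges: u4→u8 (4), u6→Eg (3), u7→Eg (8); capacity 4 + 3 + 8 = 15.

15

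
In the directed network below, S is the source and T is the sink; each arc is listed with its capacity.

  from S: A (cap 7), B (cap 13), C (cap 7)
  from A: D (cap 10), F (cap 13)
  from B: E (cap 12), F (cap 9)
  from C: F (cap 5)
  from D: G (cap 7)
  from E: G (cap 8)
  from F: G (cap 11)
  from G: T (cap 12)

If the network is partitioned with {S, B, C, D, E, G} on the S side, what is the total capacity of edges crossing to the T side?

33

Edges leaving {S, B, C, D, E, G}: S→A (7), B→F (9), C→F (5), G→T (12).
Cut capacity = 7 + 9 + 5 + 12 = 33.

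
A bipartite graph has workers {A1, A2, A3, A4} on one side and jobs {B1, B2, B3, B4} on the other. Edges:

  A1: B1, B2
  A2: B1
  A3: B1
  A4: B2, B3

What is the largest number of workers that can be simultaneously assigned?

3

Unit-capacity flow: source→left, listed edges, right→sink; max matching = max flow.
Augmenting path A1→B1 (+1); matched 1.
Augmenting path A4→B2 (+1); matched 2.
Augmenting path A2→B1→A1→B2→A4→B3 (+1); matched 3.
No augmenting path remains; maximum matching = 3.
König certificate: {A1, A4, B1} is a vertex cover of size 3 (every listed pair touches it), so no matching can be larger.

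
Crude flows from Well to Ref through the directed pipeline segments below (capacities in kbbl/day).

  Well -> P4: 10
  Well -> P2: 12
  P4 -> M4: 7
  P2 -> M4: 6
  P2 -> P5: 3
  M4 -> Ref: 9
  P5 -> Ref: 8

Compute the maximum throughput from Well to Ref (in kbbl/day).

12

Augment Well→P4→M4→Ref: bottleneck 7, flow now 7.
Augment Well→P2→M4→Ref: bottleneck 2, flow now 9.
Augment Well→P2→P5→Ref: bottleneck 3, flow now 12.
No augmenting path remains; maximum flow = 12.
In the residual graph, reachable from Well: {Well, P4, P2, M4}.
Min-cut edges: P2→P5 (3), M4→Ref (9); capacity 3 + 9 = 12.
This cut is saturated, so no flow can exceed 12.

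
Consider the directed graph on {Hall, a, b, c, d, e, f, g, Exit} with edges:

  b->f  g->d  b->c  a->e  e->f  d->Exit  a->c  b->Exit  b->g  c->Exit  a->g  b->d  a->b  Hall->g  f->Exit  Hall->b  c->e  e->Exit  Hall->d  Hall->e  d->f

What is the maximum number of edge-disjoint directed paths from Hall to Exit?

4

Assign every edge capacity 1; by Menger, the answer equals the max flow.
Path Hall→b→Exit (+1); total 1.
Path Hall→d→Exit (+1); total 2.
Path Hall→e→Exit (+1); total 3.
Path Hall→g→d→f→Exit (+1); total 4.
No residual Hall→Exit path; max flow = 4.
Certifying cut of size 4: {Hall→b, Hall→d, Hall→e, Hall→g}.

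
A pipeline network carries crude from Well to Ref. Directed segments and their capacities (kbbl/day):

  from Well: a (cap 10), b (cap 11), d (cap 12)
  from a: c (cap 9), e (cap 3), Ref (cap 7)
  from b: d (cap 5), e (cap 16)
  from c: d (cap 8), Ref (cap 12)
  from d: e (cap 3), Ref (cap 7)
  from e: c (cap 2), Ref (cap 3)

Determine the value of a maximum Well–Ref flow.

Augment Well→a→Ref: bottleneck 7, flow now 7.
Augment Well→d→Ref: bottleneck 7, flow now 14.
Augment Well→a→c→Ref: bottleneck 3, flow now 17.
Augment Well→b→e→Ref: bottleneck 3, flow now 20.
Augment Well→b→e→c→Ref: bottleneck 2, flow now 22.
No augmenting path remains; maximum flow = 22.
In the residual graph, reachable from Well: {Well, b, d, e}.
Min-cut edges: Well→a (10), d→Ref (7), e→c (2), e→Ref (3); capacity 10 + 7 + 2 + 3 = 22.
This cut is saturated, so no flow can exceed 22.

22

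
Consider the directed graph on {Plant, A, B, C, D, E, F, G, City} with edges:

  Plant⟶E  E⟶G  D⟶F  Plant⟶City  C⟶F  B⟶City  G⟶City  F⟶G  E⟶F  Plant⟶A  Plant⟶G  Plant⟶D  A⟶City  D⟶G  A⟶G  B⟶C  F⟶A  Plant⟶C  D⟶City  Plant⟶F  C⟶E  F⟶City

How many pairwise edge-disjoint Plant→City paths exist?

5

Assign every edge capacity 1; by Menger, the answer equals the max flow.
Path Plant→City (+1); total 1.
Path Plant→A→City (+1); total 2.
Path Plant→D→City (+1); total 3.
Path Plant→F→City (+1); total 4.
Path Plant→G→City (+1); total 5.
No residual Plant→City path; max flow = 5.
Certifying cut of size 5: {A→City, F→City, G→City, Plant→City, Plant→D}.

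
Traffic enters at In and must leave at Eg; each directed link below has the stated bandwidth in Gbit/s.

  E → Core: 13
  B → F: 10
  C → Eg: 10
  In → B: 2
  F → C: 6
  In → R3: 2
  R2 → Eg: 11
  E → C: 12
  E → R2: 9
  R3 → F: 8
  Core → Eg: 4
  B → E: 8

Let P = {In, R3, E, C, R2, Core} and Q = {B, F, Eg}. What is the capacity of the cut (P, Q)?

Edges leaving {In, R3, E, C, R2, Core}: In→B (2), R3→F (8), C→Eg (10), R2→Eg (11), Core→Eg (4).
Cut capacity = 2 + 8 + 10 + 11 + 4 = 35.

35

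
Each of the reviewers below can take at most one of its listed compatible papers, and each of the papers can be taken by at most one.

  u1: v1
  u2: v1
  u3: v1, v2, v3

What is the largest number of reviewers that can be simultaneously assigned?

2

Unit-capacity flow: source→left, listed edges, right→sink; max matching = max flow.
Augmenting path u1→v1 (+1); matched 1.
Augmenting path u3→v2 (+1); matched 2.
No augmenting path remains; maximum matching = 2.
König certificate: {u3, v1} is a vertex cover of size 2 (every listed pair touches it), so no matching can be larger.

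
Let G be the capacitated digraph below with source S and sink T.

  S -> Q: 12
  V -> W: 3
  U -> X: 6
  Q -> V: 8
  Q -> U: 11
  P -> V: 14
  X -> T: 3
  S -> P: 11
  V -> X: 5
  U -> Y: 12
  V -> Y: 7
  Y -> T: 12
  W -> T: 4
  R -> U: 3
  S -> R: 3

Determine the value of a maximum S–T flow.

Augment S→P→V→W→T: bottleneck 3, flow now 3.
Augment S→P→V→X→T: bottleneck 3, flow now 6.
Augment S→P→V→Y→T: bottleneck 5, flow now 11.
Augment S→Q→U→Y→T: bottleneck 7, flow now 18.
No augmenting path remains; maximum flow = 18.
In the residual graph, reachable from S: {S, P, Q, R, U, V, X, Y}.
Min-cut edges: V→W (3), X→T (3), Y→T (12); capacity 3 + 3 + 12 = 18.
This cut is saturated, so no flow can exceed 18.

18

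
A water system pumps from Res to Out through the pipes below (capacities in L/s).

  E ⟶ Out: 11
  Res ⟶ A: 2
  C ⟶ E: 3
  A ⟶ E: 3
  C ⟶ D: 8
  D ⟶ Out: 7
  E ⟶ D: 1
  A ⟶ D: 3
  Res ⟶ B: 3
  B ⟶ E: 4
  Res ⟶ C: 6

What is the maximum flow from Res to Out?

11

Augment Res→A→D→Out: bottleneck 2, flow now 2.
Augment Res→B→E→Out: bottleneck 3, flow now 5.
Augment Res→C→D→Out: bottleneck 5, flow now 10.
Augment Res→C→E→Out: bottleneck 1, flow now 11.
No augmenting path remains; maximum flow = 11.
In the residual graph, reachable from Res: {Res}.
Min-cut edges: Res→A (2), Res→B (3), Res→C (6); capacity 2 + 3 + 6 = 11.
This cut is saturated, so no flow can exceed 11.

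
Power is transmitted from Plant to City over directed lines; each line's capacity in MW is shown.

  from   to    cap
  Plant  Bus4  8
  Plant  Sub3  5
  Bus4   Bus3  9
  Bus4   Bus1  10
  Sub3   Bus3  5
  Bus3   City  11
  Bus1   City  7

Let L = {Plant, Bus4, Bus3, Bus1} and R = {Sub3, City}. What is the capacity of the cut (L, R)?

23

Edges leaving {Plant, Bus4, Bus3, Bus1}: Plant→Sub3 (5), Bus3→City (11), Bus1→City (7).
Cut capacity = 5 + 11 + 7 = 23.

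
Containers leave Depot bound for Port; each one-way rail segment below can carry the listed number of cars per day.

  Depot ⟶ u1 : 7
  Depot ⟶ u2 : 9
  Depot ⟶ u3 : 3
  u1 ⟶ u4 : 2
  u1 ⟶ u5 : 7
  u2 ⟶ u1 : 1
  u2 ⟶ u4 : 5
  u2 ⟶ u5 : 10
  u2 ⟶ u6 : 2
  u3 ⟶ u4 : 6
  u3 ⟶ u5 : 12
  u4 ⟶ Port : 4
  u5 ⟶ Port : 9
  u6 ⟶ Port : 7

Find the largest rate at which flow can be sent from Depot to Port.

Augment Depot→u1→u4→Port: bottleneck 2, flow now 2.
Augment Depot→u1→u5→Port: bottleneck 5, flow now 7.
Augment Depot→u2→u4→Port: bottleneck 2, flow now 9.
Augment Depot→u2→u5→Port: bottleneck 4, flow now 13.
Augment Depot→u2→u6→Port: bottleneck 2, flow now 15.
No augmenting path remains; maximum flow = 15.
In the residual graph, reachable from Depot: {Depot, u1, u2, u3, u4, u5}.
Min-cut edges: u2→u6 (2), u4→Port (4), u5→Port (9); capacity 2 + 4 + 9 = 15.
This cut is saturated, so no flow can exceed 15.

15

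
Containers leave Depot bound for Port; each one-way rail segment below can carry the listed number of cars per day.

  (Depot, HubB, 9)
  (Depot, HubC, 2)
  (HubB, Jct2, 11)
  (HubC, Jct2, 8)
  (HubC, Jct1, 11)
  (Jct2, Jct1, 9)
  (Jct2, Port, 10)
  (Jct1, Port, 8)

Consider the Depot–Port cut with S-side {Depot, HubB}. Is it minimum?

No — its capacity is 13, but the minimum cut has capacity 11.

Given cut capacity: 2 + 11 = 13.
Augment Depot→HubB→Jct2→Port: bottleneck 9, flow now 9.
Augment Depot→HubC→Jct2→Port: bottleneck 1, flow now 10.
Augment Depot→HubC→Jct1→Port: bottleneck 1, flow now 11.
No augmenting path remains; maximum flow = 11.
In the residual graph, reachable from Depot: {Depot}.
Min-cut edges: Depot→HubB (9), Depot→HubC (2); capacity 9 + 2 = 11.
Cut capacity 13 exceeds the max flow 11, so it is not minimum.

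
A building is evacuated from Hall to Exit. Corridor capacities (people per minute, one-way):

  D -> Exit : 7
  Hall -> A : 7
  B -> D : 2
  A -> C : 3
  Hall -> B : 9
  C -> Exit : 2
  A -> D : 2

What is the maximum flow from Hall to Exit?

Augment Hall→A→C→Exit: bottleneck 2, flow now 2.
Augment Hall→A→D→Exit: bottleneck 2, flow now 4.
Augment Hall→B→D→Exit: bottleneck 2, flow now 6.
No augmenting path remains; maximum flow = 6.
In the residual graph, reachable from Hall: {Hall, A, B, C}.
Min-cut edges: A→D (2), B→D (2), C→Exit (2); capacity 2 + 2 + 2 = 6.
This cut is saturated, so no flow can exceed 6.

6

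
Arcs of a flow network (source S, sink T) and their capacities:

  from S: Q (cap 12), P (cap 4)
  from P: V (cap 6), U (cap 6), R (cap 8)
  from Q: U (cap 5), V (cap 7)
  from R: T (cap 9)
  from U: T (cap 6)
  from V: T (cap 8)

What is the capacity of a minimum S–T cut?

16

Augment S→P→R→T: bottleneck 4, flow now 4.
Augment S→Q→U→T: bottleneck 5, flow now 9.
Augment S→Q→V→T: bottleneck 7, flow now 16.
No augmenting path remains; maximum flow = 16.
By max-flow min-cut, the minimum cut capacity equals the max flow.
In the residual graph, reachable from S: {S}.
Min-cut edges: S→P (4), S→Q (12); capacity 4 + 12 = 16.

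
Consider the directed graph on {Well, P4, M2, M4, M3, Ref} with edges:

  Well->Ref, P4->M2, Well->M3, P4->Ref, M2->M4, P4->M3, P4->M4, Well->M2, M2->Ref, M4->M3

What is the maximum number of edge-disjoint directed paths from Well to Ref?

2

Assign every edge capacity 1; by Menger, the answer equals the max flow.
Path Well→Ref (+1); total 1.
Path Well→M2→Ref (+1); total 2.
No residual Well→Ref path; max flow = 2.
Certifying cut of size 2: {Well→M2, Well→Ref}.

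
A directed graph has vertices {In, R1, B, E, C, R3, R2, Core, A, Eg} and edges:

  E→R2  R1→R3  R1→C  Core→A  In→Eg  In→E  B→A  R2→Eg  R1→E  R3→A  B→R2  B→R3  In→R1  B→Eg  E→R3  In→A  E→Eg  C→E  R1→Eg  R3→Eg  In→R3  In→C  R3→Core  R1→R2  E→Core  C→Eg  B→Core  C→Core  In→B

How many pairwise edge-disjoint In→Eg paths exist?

6

Assign every edge capacity 1; by Menger, the answer equals the max flow.
Path In→Eg (+1); total 1.
Path In→R1→Eg (+1); total 2.
Path In→B→Eg (+1); total 3.
Path In→E→Eg (+1); total 4.
Path In→C→Eg (+1); total 5.
Path In→R3→Eg (+1); total 6.
No residual In→Eg path; max flow = 6.
Certifying cut of size 6: {In→B, In→C, In→E, In→Eg, In→R1, In→R3}.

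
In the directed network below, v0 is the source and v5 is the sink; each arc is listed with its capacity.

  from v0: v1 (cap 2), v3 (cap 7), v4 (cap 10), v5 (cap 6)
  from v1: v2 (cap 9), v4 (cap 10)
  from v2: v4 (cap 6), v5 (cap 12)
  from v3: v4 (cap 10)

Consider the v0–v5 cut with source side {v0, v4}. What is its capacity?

Edges leaving {v0, v4}: v0→v1 (2), v0→v3 (7), v0→v5 (6).
Cut capacity = 2 + 7 + 6 = 15.

15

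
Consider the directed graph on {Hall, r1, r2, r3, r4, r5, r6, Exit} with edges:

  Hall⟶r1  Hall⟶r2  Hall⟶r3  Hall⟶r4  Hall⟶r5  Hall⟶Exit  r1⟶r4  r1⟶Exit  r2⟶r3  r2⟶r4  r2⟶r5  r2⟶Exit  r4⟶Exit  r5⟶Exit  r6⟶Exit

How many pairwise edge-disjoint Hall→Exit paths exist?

Assign every edge capacity 1; by Menger, the answer equals the max flow.
Path Hall→Exit (+1); total 1.
Path Hall→r1→Exit (+1); total 2.
Path Hall→r2→Exit (+1); total 3.
Path Hall→r4→Exit (+1); total 4.
Path Hall→r5→Exit (+1); total 5.
No residual Hall→Exit path; max flow = 5.
Certifying cut of size 5: {Hall→Exit, Hall→r1, Hall→r2, Hall→r4, Hall→r5}.

5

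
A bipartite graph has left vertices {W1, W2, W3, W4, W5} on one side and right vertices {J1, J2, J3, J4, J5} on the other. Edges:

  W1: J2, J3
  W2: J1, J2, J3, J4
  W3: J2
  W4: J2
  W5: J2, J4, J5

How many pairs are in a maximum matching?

4

Unit-capacity flow: source→left, listed edges, right→sink; max matching = max flow.
Augmenting path W1→J2 (+1); matched 1.
Augmenting path W2→J1 (+1); matched 2.
Augmenting path W5→J4 (+1); matched 3.
Augmenting path W3→J2→W1→J3 (+1); matched 4.
No augmenting path remains; maximum matching = 4.
König certificate: {W1, W2, W5, J2} is a vertex cover of size 4 (every listed pair touches it), so no matching can be larger.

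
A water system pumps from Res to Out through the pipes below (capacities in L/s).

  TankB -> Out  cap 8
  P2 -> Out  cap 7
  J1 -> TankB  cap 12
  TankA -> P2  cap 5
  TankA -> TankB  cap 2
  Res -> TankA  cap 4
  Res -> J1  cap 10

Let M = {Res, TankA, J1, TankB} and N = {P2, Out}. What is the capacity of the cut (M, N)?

13

Edges leaving {Res, TankA, J1, TankB}: TankA→P2 (5), TankB→Out (8).
Cut capacity = 5 + 8 = 13.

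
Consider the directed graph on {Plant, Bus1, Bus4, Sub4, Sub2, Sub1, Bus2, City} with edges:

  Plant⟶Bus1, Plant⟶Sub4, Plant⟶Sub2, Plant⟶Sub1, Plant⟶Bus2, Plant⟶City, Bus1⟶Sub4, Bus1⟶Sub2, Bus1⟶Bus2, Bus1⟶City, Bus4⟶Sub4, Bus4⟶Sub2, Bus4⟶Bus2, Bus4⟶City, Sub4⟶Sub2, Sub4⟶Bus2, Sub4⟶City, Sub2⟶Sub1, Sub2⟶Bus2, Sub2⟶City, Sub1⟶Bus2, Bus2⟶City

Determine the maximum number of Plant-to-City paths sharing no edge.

Assign every edge capacity 1; by Menger, the answer equals the max flow.
Path Plant→City (+1); total 1.
Path Plant→Bus1→City (+1); total 2.
Path Plant→Sub4→City (+1); total 3.
Path Plant→Sub2→City (+1); total 4.
Path Plant→Bus2→City (+1); total 5.
No residual Plant→City path; max flow = 5.
Certifying cut of size 5: {Bus2→City, Plant→Bus1, Plant→City, Plant→Sub2, Plant→Sub4}.

5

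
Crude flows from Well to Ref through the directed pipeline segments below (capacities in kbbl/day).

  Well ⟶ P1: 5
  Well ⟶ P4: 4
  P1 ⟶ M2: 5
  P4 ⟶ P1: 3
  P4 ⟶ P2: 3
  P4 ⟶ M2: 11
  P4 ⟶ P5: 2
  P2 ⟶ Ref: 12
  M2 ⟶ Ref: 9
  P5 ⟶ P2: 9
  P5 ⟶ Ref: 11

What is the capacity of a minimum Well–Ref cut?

9

Augment Well→P1→M2→Ref: bottleneck 5, flow now 5.
Augment Well→P4→P2→Ref: bottleneck 3, flow now 8.
Augment Well→P4→M2→Ref: bottleneck 1, flow now 9.
No augmenting path remains; maximum flow = 9.
By max-flow min-cut, the minimum cut capacity equals the max flow.
In the residual graph, reachable from Well: {Well}.
Min-cut edges: Well→P1 (5), Well→P4 (4); capacity 5 + 4 = 9.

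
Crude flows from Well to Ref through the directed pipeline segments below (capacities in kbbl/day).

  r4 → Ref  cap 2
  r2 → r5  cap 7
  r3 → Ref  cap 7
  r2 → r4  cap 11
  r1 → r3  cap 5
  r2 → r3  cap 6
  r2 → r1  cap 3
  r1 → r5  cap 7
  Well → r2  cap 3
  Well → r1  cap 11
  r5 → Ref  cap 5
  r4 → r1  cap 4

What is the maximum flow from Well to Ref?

13

Augment Well→r1→r3→Ref: bottleneck 5, flow now 5.
Augment Well→r1→r5→Ref: bottleneck 5, flow now 10.
Augment Well→r2→r3→Ref: bottleneck 2, flow now 12.
Augment Well→r2→r4→Ref: bottleneck 1, flow now 13.
No augmenting path remains; maximum flow = 13.
In the residual graph, reachable from Well: {Well, r1, r5}.
Min-cut edges: Well→r2 (3), r1→r3 (5), r5→Ref (5); capacity 3 + 5 + 5 = 13.
This cut is saturated, so no flow can exceed 13.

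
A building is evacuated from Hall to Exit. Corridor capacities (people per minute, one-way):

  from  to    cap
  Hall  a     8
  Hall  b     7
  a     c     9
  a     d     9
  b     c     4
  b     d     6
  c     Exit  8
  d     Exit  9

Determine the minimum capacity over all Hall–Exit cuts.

Augment Hall→a→c→Exit: bottleneck 8, flow now 8.
Augment Hall→b→d→Exit: bottleneck 6, flow now 14.
Augment Hall→b→c→a→d→Exit: bottleneck 1, flow now 15. (uses reverse residual edge)
No augmenting path remains; maximum flow = 15.
By max-flow min-cut, the minimum cut capacity equals the max flow.
In the residual graph, reachable from Hall: {Hall}.
Min-cut edges: Hall→a (8), Hall→b (7); capacity 8 + 7 = 15.

15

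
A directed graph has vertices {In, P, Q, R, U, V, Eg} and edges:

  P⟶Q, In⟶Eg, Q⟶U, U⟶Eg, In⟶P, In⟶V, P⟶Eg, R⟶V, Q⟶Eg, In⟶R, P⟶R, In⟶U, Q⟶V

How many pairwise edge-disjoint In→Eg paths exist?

Assign every edge capacity 1; by Menger, the answer equals the max flow.
Path In→Eg (+1); total 1.
Path In→P→Eg (+1); total 2.
Path In→U→Eg (+1); total 3.
No residual In→Eg path; max flow = 3.
Certifying cut of size 3: {In→Eg, In→P, In→U}.

3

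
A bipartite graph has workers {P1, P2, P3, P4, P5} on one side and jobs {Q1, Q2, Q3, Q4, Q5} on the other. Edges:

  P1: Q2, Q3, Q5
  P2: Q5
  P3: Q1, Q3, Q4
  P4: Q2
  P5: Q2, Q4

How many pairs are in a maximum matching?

Unit-capacity flow: source→left, listed edges, right→sink; max matching = max flow.
Augmenting path P1→Q2 (+1); matched 1.
Augmenting path P2→Q5 (+1); matched 2.
Augmenting path P3→Q1 (+1); matched 3.
Augmenting path P5→Q4 (+1); matched 4.
Augmenting path P4→Q2→P1→Q3 (+1); matched 5.
No augmenting path remains; maximum matching = 5.
König certificate: {P1, P2, P3, P4, P5} is a vertex cover of size 5 (every listed pair touches it), so no matching can be larger.

5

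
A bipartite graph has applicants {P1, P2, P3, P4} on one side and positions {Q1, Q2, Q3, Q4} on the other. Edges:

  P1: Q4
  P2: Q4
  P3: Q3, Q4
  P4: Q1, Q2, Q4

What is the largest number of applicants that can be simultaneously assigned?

Unit-capacity flow: source→left, listed edges, right→sink; max matching = max flow.
Augmenting path P1→Q4 (+1); matched 1.
Augmenting path P3→Q3 (+1); matched 2.
Augmenting path P4→Q1 (+1); matched 3.
No augmenting path remains; maximum matching = 3.
König certificate: {P3, P4, Q4} is a vertex cover of size 3 (every listed pair touches it), so no matching can be larger.

3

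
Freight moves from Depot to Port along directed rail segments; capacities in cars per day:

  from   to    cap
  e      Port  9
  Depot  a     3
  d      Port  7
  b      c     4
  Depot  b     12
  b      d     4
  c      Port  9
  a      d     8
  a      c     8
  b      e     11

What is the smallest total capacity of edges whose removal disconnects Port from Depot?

15

Augment Depot→a→c→Port: bottleneck 3, flow now 3.
Augment Depot→b→c→Port: bottleneck 4, flow now 7.
Augment Depot→b→d→Port: bottleneck 4, flow now 11.
Augment Depot→b→e→Port: bottleneck 4, flow now 15.
No augmenting path remains; maximum flow = 15.
By max-flow min-cut, the minimum cut capacity equals the max flow.
In the residual graph, reachable from Depot: {Depot}.
Min-cut edges: Depot→a (3), Depot→b (12); capacity 3 + 12 = 15.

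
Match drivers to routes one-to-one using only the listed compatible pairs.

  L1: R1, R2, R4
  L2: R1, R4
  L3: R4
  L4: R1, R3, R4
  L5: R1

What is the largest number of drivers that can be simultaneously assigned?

4

Unit-capacity flow: source→left, listed edges, right→sink; max matching = max flow.
Augmenting path L1→R1 (+1); matched 1.
Augmenting path L2→R4 (+1); matched 2.
Augmenting path L4→R3 (+1); matched 3.
Augmenting path L5→R1→L1→R2 (+1); matched 4.
No augmenting path remains; maximum matching = 4.
König certificate: {L1, L4, R1, R4} is a vertex cover of size 4 (every listed pair touches it), so no matching can be larger.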